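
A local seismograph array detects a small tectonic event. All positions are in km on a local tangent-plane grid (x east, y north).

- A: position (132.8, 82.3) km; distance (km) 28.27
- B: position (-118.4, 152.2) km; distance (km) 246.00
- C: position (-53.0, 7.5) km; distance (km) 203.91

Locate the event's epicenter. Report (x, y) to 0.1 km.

Circle about each station: (x − 132.8)² + (y − 82.3)² = 28.27²; (x + 118.4)² + (y − 152.2)² = 246.00²; (x + 53.0)² + (y − 7.5)² = 203.91².
Subtracting the A equation from the B and C equations removes the quadratic terms:
-502.4 x + 139.8 y = -46942.54
-371.6 x − 149.6 y = -62323.98
Solving the 2×2 system: x ≈ 123.8, y ≈ 109.1 km.

(123.8, 109.1)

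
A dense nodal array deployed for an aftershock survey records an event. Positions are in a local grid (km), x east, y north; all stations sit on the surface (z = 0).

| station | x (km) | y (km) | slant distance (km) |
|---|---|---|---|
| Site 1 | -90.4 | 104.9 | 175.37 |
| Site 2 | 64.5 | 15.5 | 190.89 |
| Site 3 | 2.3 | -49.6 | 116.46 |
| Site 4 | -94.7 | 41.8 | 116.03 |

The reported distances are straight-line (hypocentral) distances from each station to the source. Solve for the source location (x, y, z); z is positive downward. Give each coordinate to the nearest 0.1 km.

Each station gives a sphere (x−x_i)² + (y−y_i)² + z² = d_i² (stations at z=0).
Subtracting the Site 1 sphere from Site 2 and Site 3: z² cancels, leaving linear equations in x and y:
309.8 x − 178.8 y = -20460.03
185.4 x − 309.0 y = 480.99
Solving: x ≈ -102.401, y ≈ -62.997 km (keep extra digits for the depth step; rounded: -102.4, -63.0).
Then from the Site 1 sphere: z² = 175.37² − (x + 90.4)² − (y − 104.9)² with x = -102.401, y = -62.997, so z ≈ 49.206 ≈ 49.2 km.

(-102.4, -63.0, 49.2)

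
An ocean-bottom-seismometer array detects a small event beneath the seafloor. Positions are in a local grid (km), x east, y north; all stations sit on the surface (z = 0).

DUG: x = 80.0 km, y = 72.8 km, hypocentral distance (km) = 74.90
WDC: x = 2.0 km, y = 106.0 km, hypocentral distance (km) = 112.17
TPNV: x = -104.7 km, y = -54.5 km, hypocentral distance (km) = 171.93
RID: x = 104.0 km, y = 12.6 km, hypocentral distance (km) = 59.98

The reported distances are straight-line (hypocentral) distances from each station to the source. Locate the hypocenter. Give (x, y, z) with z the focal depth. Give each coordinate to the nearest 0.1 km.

x ≈ 51.9 km, y ≈ 10.0 km, depth ≈ 29.6 km

Each station gives a sphere (x−x_i)² + (y−y_i)² + z² = d_i² (stations at z=0).
Subtracting the DUG sphere from WDC and TPNV: z² cancels, leaving linear equations in x and y:
-156.0 x + 66.4 y = -7431.94
-369.4 x − 254.6 y = -21717.41
Solving: x ≈ 51.898, y ≈ 10.002 km (keep extra digits for the depth step; rounded: 51.9, 10.0).
Then from the DUG sphere: z² = 74.90² − (x − 80.0)² − (y − 72.8)² with x = 51.898, y = 10.002, so z ≈ 29.609 ≈ 29.6 km.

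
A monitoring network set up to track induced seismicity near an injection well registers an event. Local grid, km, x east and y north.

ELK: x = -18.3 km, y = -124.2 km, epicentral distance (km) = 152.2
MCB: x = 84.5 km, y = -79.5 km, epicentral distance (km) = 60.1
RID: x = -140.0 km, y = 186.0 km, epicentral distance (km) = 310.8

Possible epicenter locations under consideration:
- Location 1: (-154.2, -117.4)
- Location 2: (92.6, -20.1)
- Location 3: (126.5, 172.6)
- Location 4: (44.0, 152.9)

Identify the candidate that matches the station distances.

For each candidate, compare |candidate − station| to the reported distance:
Location 1: residuals ELK 16.1, MCB 181.6, RID 7.1 → max 181.6 km
Location 2: residuals ELK 0.1, MCB 0.2, RID 0.0 → max 0.2 km
Location 3: residuals ELK 178.0, MCB 195.5, RID 44.0 → max 195.5 km
Location 4: residuals ELK 131.8, MCB 175.8, RID 123.8 → max 175.8 km
Only Location 2 has all residuals ≈ 0.

Location 2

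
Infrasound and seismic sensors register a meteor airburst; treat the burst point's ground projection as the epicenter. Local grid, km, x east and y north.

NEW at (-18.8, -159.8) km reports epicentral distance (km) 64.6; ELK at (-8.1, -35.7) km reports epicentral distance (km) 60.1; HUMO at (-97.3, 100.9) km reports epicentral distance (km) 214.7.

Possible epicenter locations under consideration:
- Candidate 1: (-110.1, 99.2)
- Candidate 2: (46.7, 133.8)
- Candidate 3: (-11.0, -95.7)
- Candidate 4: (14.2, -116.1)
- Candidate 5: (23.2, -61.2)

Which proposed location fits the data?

For each candidate, compare |candidate − station| to the reported distance:
Candidate 1: residuals NEW 210.0, ELK 109.0, HUMO 201.8 → max 210.0 km
Candidate 2: residuals NEW 236.2, ELK 118.0, HUMO 67.0 → max 236.2 km
Candidate 3: residuals NEW 0.0, ELK 0.0, HUMO 0.0 → max 0.0 km
Candidate 4: residuals NEW 9.8, ELK 23.3, HUMO 29.3 → max 29.3 km
Candidate 5: residuals NEW 42.6, ELK 19.7, HUMO 12.7 → max 42.6 km
Only Candidate 3 has all residuals ≈ 0.

Candidate 3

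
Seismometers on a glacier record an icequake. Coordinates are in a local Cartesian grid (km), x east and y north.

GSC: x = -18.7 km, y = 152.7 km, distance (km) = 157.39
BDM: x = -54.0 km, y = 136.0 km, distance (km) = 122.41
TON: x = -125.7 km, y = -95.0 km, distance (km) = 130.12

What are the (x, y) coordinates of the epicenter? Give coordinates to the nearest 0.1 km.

Circle about each station: (x + 18.7)² + (y − 152.7)² = 157.39²; (x + 54.0)² + (y − 136.0)² = 122.41²; (x + 125.7)² + (y + 95.0)² = 130.12².
Subtracting pairs of circle equations eliminates x²+y² and gives linear equations (the radical axes):
-70.6 x − 33.4 y = 7532.42
-214.0 x − 495.4 y = 8998.91
Solving the 2×2 system: x ≈ -123.3, y ≈ 35.1 km.
Check against GSC (with the unrounded x, y): √((x + 18.7)²+(y − 152.7)²) = 157.39 ≈ 157.39 km. ✓

x ≈ -123.3 km, y ≈ 35.1 km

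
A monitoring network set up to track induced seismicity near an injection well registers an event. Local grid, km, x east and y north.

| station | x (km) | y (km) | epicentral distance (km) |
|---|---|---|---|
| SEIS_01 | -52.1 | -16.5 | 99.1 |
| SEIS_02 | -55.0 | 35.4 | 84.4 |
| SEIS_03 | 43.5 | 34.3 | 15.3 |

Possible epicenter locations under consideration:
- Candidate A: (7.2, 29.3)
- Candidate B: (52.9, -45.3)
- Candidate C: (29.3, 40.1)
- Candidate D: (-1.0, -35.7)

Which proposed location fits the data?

For each candidate, compare |candidate − station| to the reported distance:
Candidate A: residuals SEIS_01 24.2, SEIS_02 21.9, SEIS_03 21.3 → max 24.2 km
Candidate B: residuals SEIS_01 9.8, SEIS_02 50.3, SEIS_03 64.9 → max 64.9 km
Candidate C: residuals SEIS_01 0.0, SEIS_02 0.0, SEIS_03 0.0 → max 0.0 km
Candidate D: residuals SEIS_01 44.5, SEIS_02 4.9, SEIS_03 67.6 → max 67.6 km
Only Candidate C has all residuals ≈ 0.

Candidate C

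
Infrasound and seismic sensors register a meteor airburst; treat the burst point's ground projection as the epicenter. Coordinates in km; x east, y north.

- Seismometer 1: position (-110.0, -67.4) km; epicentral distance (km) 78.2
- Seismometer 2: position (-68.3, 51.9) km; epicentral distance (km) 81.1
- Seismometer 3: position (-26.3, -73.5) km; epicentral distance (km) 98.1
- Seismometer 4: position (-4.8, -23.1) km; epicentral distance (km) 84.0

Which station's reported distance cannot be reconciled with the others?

Seismometer 2

Solve using three stations at a time. Using Seismometer 1, Seismometer 3, Seismometer 4 (subtract circle equations pairwise → linear system) gives (x, y) ≈ (-83.5, 6.2).
Distances from that point to each station vs reported:
  Seismometer 1: calculated 78.2 vs reported 78.2 → residual 0.0 km
  Seismometer 2: calculated 48.2 vs reported 81.1 → residual 32.9 km
  Seismometer 3: calculated 98.1 vs reported 98.1 → residual 0.0 km
  Seismometer 4: calculated 84.0 vs reported 84.0 → residual 0.0 km
Seismometer 1, Seismometer 3, Seismometer 4 are mutually consistent (residuals ≈ 0); Seismometer 2 is off by 32.9 km.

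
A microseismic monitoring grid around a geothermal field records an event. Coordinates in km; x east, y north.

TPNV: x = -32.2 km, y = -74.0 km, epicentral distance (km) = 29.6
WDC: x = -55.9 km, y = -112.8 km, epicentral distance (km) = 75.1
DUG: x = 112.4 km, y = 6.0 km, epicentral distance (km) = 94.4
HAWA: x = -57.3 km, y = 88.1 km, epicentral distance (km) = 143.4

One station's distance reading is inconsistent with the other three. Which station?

DUG

Solve using three stations at a time. Using TPNV, WDC, HAWA (subtract circle equations pairwise → linear system) gives (x, y) ≈ (-15.9, -49.2).
Distances from that point to each station vs reported:
  TPNV: calculated 29.7 vs reported 29.6 → residual 0.1 km
  WDC: calculated 75.1 vs reported 75.1 → residual 0.0 km
  DUG: calculated 139.7 vs reported 94.4 → residual 45.3 km
  HAWA: calculated 143.4 vs reported 143.4 → residual 0.0 km
TPNV, WDC, HAWA are mutually consistent (residuals ≈ 0); DUG is off by 45.3 km.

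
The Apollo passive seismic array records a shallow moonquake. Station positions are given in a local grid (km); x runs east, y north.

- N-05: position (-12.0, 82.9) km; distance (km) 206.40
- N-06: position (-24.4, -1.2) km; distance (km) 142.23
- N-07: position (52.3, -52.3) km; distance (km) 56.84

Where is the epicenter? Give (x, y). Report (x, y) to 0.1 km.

Circle about each station: (x + 12.0)² + (y − 82.9)² = 206.40²; (x + 24.4)² + (y + 1.2)² = 142.23²; (x − 52.3)² + (y + 52.3)² = 56.84².
Subtracting pairs of circle equations eliminates x²+y² and gives linear equations (the radical axes):
-24.8 x − 168.2 y = 15951.98
128.6 x − 270.4 y = 37824.34
Solving the 2×2 system: x ≈ 72.3, y ≈ -105.5 km.

72.3 km east, -105.5 km north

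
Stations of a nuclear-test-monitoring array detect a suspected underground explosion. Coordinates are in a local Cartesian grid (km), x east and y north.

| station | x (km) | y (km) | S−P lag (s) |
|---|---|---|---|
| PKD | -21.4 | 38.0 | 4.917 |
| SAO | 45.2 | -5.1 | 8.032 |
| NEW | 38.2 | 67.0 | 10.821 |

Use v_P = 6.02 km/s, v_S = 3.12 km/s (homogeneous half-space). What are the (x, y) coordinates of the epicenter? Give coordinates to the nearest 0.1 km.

(-4.2, 11.2)

Distance from S−P lag: d = Δt · v_P v_S / (v_P − v_S) = Δt · (6.02·3.12)/(6.02−3.12) ≈ 6.4767·Δt.
So d_PKD = 31.85, d_SAO = 52.02, d_NEW = 70.08 km.
Circle about each station: (x + 21.4)² + (y − 38.0)² = 31.85²; (x − 45.2)² + (y + 5.1)² = 52.02²; (x − 38.2)² + (y − 67.0)² = 70.08².
Subtracting pairs of circle equations eliminates x²+y² and gives linear equations (the radical axes):
133.2 x − 86.2 y = -1524.57
119.2 x + 58.0 y = 149.50
Solving the 2×2 system: x ≈ -4.2, y ≈ 11.2 km.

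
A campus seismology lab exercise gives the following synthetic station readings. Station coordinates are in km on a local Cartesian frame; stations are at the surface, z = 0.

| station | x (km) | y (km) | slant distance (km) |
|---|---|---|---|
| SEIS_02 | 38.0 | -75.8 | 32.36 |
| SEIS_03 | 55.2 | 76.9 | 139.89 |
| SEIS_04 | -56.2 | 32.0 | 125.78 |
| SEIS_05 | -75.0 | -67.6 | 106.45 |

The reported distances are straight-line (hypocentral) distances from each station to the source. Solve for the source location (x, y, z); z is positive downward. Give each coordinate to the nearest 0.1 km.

x ≈ 28.0 km, y ≈ -58.0 km, depth ≈ 25.1 km

Each station gives a sphere (x−x_i)² + (y−y_i)² + z² = d_i² (stations at z=0).
Subtracting the SEIS_02 sphere from SEIS_03 and SEIS_04: z² cancels, leaving linear equations in x and y:
34.4 x + 305.4 y = -16751.03
-188.4 x + 215.6 y = -17780.64
Solving: x ≈ 28.000, y ≈ -58.003 km (keep extra digits for the depth step; rounded: 28.0, -58.0).
Then from the SEIS_02 sphere: z² = 32.36² − (x − 38.0)² − (y + 75.8)² with x = 28.000, y = -58.003, so z ≈ 25.108 ≈ 25.1 km.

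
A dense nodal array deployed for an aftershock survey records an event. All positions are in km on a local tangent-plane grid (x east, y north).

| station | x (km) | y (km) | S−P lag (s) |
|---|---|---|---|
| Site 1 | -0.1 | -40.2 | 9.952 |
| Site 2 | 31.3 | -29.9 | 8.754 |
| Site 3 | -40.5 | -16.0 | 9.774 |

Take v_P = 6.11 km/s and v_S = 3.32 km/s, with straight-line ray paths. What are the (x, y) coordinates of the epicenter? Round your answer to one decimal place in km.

Distance from S−P lag: d = Δt · v_P v_S / (v_P − v_S) = Δt · (6.11·3.32)/(6.11−3.32) ≈ 7.2707·Δt.
So d_Site 1 = 72.36, d_Site 2 = 63.65, d_Site 3 = 71.06 km.
Circle about each station: (x + 0.1)² + (y + 40.2)² = 72.36²; (x − 31.3)² + (y + 29.9)² = 63.65²; (x + 40.5)² + (y + 16.0)² = 71.06².
Subtracting the Site 1 equation from the Site 2 and Site 3 equations removes the quadratic terms:
62.8 x + 20.6 y = 1442.30
-80.8 x + 48.4 y = 466.65
Solving the 2×2 system: x ≈ 12.8, y ≈ 31.0 km.

(12.8, 31.0)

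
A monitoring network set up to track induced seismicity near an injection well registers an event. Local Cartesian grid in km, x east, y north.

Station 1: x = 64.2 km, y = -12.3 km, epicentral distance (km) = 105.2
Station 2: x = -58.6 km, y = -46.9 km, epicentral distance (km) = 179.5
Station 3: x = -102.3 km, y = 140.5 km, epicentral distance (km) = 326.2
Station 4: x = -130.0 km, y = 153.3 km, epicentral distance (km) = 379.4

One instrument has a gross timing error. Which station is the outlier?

Solve using three stations at a time. Using Station 1, Station 2, Station 3 (subtract circle equations pairwise → linear system) gives (x, y) ≈ (110.6, -106.6).
Distances from that point to each station vs reported:
  Station 1: calculated 105.1 vs reported 105.2 → residual 0.1 km
  Station 2: calculated 179.4 vs reported 179.5 → residual 0.1 km
  Station 3: calculated 326.2 vs reported 326.2 → residual 0.0 km
  Station 4: calculated 354.2 vs reported 379.4 → residual 25.2 km
Station 1, Station 2, Station 3 are mutually consistent (residuals ≈ 0); Station 4 is off by 25.2 km.

Station 4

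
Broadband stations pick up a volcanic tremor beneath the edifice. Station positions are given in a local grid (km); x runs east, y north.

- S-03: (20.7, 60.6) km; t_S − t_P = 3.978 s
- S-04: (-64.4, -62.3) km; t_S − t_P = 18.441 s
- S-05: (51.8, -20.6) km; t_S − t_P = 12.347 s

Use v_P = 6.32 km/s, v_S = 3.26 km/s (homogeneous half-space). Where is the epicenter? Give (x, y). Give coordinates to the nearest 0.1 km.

Distance from S−P lag: d = Δt · v_P v_S / (v_P − v_S) = Δt · (6.32·3.26)/(6.32−3.26) ≈ 6.7331·Δt.
So d_S-03 = 26.78, d_S-04 = 124.16, d_S-05 = 83.13 km.
Circle about each station: (x − 20.7)² + (y − 60.6)² = 26.78²; (x + 64.4)² + (y + 62.3)² = 124.16²; (x − 51.8)² + (y + 20.6)² = 83.13².
Subtracting pairs of circle equations eliminates x²+y² and gives linear equations (the radical axes):
-170.2 x − 245.8 y = -10770.74
62.2 x − 162.4 y = -7186.68
Solving the 2×2 system: x ≈ -0.4, y ≈ 44.1 km.
Check against S-03 (with the unrounded x, y): √((x − 20.7)²+(y − 60.6)²) = 26.79 ≈ 26.78 km. ✓

(-0.4, 44.1)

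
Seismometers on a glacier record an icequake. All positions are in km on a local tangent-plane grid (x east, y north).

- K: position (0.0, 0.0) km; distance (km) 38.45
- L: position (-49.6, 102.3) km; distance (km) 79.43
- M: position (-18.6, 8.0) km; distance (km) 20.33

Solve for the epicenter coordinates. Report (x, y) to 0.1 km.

x ≈ -28.6 km, y ≈ 25.7 km

Circle about each station: x² + y² = 38.45²; (x + 49.6)² + (y − 102.3)² = 79.43²; (x + 18.6)² + (y − 8.0)² = 20.33².
Subtracting pairs of circle equations eliminates x²+y² and gives linear equations (the radical axes):
-99.2 x + 204.6 y = 8094.73
-37.2 x + 16.0 y = 1475.05
Solving the 2×2 system: x ≈ -28.6, y ≈ 25.7 km.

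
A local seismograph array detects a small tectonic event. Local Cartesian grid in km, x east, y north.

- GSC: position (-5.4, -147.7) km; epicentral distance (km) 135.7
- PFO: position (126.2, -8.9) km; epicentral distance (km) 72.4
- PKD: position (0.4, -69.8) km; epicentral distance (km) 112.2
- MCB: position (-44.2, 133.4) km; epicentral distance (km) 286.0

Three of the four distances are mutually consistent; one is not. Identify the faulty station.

Solve using three stations at a time. Using GSC, PFO, PKD (subtract circle equations pairwise → linear system) gives (x, y) ≈ (112.1, -79.9).
Distances from that point to each station vs reported:
  GSC: calculated 135.7 vs reported 135.7 → residual 0.0 km
  PFO: calculated 72.4 vs reported 72.4 → residual 0.0 km
  PKD: calculated 112.2 vs reported 112.2 → residual 0.0 km
  MCB: calculated 264.4 vs reported 286.0 → residual 21.6 km
GSC, PFO, PKD are mutually consistent (residuals ≈ 0); MCB is off by 21.6 km.

MCB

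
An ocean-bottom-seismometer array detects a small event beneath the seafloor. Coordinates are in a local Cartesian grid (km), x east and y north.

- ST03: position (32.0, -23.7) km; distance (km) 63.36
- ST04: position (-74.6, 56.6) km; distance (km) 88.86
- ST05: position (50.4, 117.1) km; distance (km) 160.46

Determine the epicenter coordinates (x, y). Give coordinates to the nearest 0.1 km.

Circle about each station: (x − 32.0)² + (y + 23.7)² = 63.36²; (x + 74.6)² + (y − 56.6)² = 88.86²; (x − 50.4)² + (y − 117.1)² = 160.46².
Subtracting the ST03 equation from the ST04 and ST05 equations removes the quadratic terms:
-213.2 x + 160.6 y = 3301.42
36.8 x + 281.6 y = -7066.04
Solving the 2×2 system: x ≈ -31.3, y ≈ -21.0 km.
Check against ST03 (with the unrounded x, y): √((x − 32.0)²+(y + 23.7)²) = 63.36 ≈ 63.36 km. ✓

-31.3 km east, -21.0 km north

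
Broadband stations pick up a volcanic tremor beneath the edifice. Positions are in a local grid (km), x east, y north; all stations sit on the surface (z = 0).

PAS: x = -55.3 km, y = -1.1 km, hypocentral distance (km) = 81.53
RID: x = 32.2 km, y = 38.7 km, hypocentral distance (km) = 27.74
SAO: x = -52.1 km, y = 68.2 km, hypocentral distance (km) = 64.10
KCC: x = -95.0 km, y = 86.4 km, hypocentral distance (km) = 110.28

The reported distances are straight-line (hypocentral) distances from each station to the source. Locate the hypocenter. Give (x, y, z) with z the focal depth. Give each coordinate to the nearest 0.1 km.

x ≈ 8.3 km, y ≈ 49.0 km, depth ≈ 9.6 km

Each station gives a sphere (x−x_i)² + (y−y_i)² + z² = d_i² (stations at z=0).
Subtracting the PAS sphere from RID and SAO: z² cancels, leaving linear equations in x and y:
175.0 x + 79.6 y = 5352.86
6.4 x + 138.6 y = 6844.68
Solving: x ≈ 8.299, y ≈ 49.001 km (keep extra digits for the depth step; rounded: 8.3, 49.0).
Then from the PAS sphere: z² = 81.53² − (x + 55.3)² − (y + 1.1)² with x = 8.299, y = 49.001, so z ≈ 9.602 ≈ 9.6 km.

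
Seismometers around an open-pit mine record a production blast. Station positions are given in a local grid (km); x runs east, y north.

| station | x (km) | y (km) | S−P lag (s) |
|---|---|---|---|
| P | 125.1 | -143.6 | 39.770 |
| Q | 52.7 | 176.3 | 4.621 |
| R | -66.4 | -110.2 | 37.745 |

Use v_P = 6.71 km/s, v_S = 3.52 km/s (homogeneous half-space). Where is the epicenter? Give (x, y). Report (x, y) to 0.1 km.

x ≈ 53.8 km, y ≈ 142.1 km

Distance from S−P lag: d = Δt · v_P v_S / (v_P − v_S) = Δt · (6.71·3.52)/(6.71−3.52) ≈ 7.4041·Δt.
So d_P = 294.46, d_Q = 34.21, d_R = 279.47 km.
Circle about each station: (x − 125.1)² + (y + 143.6)² = 294.46²; (x − 52.7)² + (y − 176.3)² = 34.21²; (x + 66.4)² + (y + 110.2)² = 279.47².
Subtracting pairs of circle equations eliminates x²+y² and gives linear equations (the radical axes):
-144.8 x + 639.8 y = 83124.38
-383.0 x + 66.8 y = -11114.76
Solving the 2×2 system: x ≈ 53.8, y ≈ 142.1 km.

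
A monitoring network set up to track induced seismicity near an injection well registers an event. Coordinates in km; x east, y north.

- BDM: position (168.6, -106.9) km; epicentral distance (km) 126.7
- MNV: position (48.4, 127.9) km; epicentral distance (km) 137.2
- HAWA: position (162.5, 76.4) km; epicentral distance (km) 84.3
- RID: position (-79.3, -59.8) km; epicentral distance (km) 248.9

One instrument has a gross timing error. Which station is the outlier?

Solve using three stations at a time. Using BDM, MNV, HAWA (subtract circle equations pairwise → linear system) gives (x, y) ≈ (114.0, 7.4).
Distances from that point to each station vs reported:
  BDM: calculated 126.7 vs reported 126.7 → residual 0.0 km
  MNV: calculated 137.2 vs reported 137.2 → residual 0.0 km
  HAWA: calculated 84.3 vs reported 84.3 → residual 0.0 km
  RID: calculated 204.7 vs reported 248.9 → residual 44.2 km
BDM, MNV, HAWA are mutually consistent (residuals ≈ 0); RID is off by 44.2 km.

RID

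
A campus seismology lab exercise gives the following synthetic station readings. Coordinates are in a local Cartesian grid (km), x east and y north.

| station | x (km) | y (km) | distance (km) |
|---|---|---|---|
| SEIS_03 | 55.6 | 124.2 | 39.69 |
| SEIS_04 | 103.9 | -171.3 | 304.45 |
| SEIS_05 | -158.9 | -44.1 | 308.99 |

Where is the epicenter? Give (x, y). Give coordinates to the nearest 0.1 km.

(94.3, 133.0)

Circle about each station: (x − 55.6)² + (y − 124.2)² = 39.69²; (x − 103.9)² + (y + 171.3)² = 304.45²; (x + 158.9)² + (y + 44.1)² = 308.99².
Subtracting pairs of circle equations eliminates x²+y² and gives linear equations (the radical axes):
96.6 x − 591.0 y = -69492.61
-429.0 x − 336.6 y = -85222.50
Solving the 2×2 system: x ≈ 94.3, y ≈ 133.0 km.
Check against SEIS_03 (with the unrounded x, y): √((x − 55.6)²+(y − 124.2)²) = 39.69 ≈ 39.69 km. ✓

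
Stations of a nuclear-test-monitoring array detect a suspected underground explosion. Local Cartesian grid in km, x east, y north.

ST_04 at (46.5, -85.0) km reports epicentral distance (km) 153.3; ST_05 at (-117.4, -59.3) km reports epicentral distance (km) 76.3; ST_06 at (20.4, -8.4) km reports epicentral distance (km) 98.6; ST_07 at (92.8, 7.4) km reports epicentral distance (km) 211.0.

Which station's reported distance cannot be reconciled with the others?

ST_07

Solve using three stations at a time. Using ST_04, ST_05, ST_06 (subtract circle equations pairwise → linear system) gives (x, y) ≈ (-77.2, 5.5).
Distances from that point to each station vs reported:
  ST_04: calculated 153.3 vs reported 153.3 → residual 0.0 km
  ST_05: calculated 76.3 vs reported 76.3 → residual 0.0 km
  ST_06: calculated 98.6 vs reported 98.6 → residual 0.0 km
  ST_07: calculated 170.0 vs reported 211.0 → residual 41.0 km
ST_04, ST_05, ST_06 are mutually consistent (residuals ≈ 0); ST_07 is off by 41.0 km.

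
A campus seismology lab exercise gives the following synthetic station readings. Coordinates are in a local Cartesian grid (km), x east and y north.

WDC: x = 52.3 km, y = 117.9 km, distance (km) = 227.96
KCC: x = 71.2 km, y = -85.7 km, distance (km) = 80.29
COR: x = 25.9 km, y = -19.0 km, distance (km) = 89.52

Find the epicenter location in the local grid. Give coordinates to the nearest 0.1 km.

(-7.4, -102.1)

Circle about each station: (x − 52.3)² + (y − 117.9)² = 227.96²; (x − 71.2)² + (y + 85.7)² = 80.29²; (x − 25.9)² + (y + 19.0)² = 89.52².
Subtracting the WDC equation from the KCC and COR equations removes the quadratic terms:
37.8 x − 407.2 y = 41297.51
-52.8 x − 273.8 y = 28348.04
Solving the 2×2 system: x ≈ -7.4, y ≈ -102.1 km.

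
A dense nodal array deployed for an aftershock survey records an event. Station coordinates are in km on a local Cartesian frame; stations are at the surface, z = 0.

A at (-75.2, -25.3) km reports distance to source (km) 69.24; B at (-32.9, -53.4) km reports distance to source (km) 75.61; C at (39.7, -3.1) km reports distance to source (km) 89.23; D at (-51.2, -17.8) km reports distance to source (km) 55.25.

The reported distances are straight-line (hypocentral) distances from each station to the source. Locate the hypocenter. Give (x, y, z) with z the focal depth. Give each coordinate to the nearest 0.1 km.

(-35.3, 5.3, 47.6)

Each station gives a sphere (x−x_i)² + (y−y_i)² + z² = d_i² (stations at z=0).
Subtracting the A sphere from B and C: z² cancels, leaving linear equations in x and y:
84.6 x − 56.2 y = -3283.85
229.8 x + 44.4 y = -7877.25
Solving: x ≈ -35.301, y ≈ 5.292 km (keep extra digits for the depth step; rounded: -35.3, 5.3).
Then from the A sphere: z² = 69.24² − (x + 75.2)² − (y + 25.3)² with x = -35.301, y = 5.292, so z ≈ 47.606 ≈ 47.6 km.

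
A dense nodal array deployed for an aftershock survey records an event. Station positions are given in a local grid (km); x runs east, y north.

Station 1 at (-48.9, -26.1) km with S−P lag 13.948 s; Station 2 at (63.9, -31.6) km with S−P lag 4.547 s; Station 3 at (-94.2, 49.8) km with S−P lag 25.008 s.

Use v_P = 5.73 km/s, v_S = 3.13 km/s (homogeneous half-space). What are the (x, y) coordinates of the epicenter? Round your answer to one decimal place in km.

(42.9, -54.9)

Distance from S−P lag: d = Δt · v_P v_S / (v_P − v_S) = Δt · (5.73·3.13)/(5.73−3.13) ≈ 6.8980·Δt.
So d_Station 1 = 96.21, d_Station 2 = 31.37, d_Station 3 = 172.51 km.
Circle about each station: (x + 48.9)² + (y + 26.1)² = 96.21²; (x − 63.9)² + (y + 31.6)² = 31.37²; (x + 94.2)² + (y − 49.8)² = 172.51².
Subtracting pairs of circle equations eliminates x²+y² and gives linear equations (the radical axes):
225.6 x − 11.0 y = 10281.64
-90.6 x + 151.8 y = -12222.08
Solving the 2×2 system: x ≈ 42.9, y ≈ -54.9 km.
Check against Station 1 (with the unrounded x, y): √((x + 48.9)²+(y + 26.1)²) = 96.21 ≈ 96.21 km. ✓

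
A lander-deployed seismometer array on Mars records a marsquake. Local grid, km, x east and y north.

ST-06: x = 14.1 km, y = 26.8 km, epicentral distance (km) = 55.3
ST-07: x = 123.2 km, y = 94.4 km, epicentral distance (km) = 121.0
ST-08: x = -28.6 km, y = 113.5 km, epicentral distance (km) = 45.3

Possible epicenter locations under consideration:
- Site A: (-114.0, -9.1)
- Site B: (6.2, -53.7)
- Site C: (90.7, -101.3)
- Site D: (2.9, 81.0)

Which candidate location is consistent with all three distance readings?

Site D

For each candidate, compare |candidate − station| to the reported distance:
Site A: residuals ST-06 77.7, ST-07 137.8, ST-08 104.1 → max 137.8 km
Site B: residuals ST-06 25.6, ST-07 67.7, ST-08 125.5 → max 125.5 km
Site C: residuals ST-06 94.0, ST-07 77.4, ST-08 200.4 → max 200.4 km
Site D: residuals ST-06 0.0, ST-07 0.0, ST-08 0.0 → max 0.0 km
Only Site D has all residuals ≈ 0.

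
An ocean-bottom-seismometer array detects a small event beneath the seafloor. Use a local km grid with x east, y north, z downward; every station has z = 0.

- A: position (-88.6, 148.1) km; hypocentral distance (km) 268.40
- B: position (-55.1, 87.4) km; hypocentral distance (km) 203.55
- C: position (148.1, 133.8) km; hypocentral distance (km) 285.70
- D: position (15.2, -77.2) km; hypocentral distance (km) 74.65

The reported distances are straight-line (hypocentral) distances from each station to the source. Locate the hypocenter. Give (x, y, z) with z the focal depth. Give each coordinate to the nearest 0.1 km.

(-4.9, -97.4, 69.0)

Each station gives a sphere (x−x_i)² + (y−y_i)² + z² = d_i² (stations at z=0).
Subtracting the A sphere from B and C: z² cancels, leaving linear equations in x and y:
67.0 x − 121.4 y = 11497.16
473.4 x − 28.6 y = 466.55
Solving: x ≈ -4.899, y ≈ -97.409 km (keep extra digits for the depth step; rounded: -4.9, -97.4).
Then from the A sphere: z² = 268.40² − (x + 88.6)² − (y − 148.1)² with x = -4.899, y = -97.409, so z ≈ 68.979 ≈ 69.0 km.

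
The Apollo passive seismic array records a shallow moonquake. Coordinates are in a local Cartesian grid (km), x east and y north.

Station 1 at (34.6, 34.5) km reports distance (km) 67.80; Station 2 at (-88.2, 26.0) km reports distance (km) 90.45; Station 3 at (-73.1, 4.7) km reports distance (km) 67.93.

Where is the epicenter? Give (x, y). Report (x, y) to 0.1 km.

-8.9 km east, -17.5 km north

Circle about each station: (x − 34.6)² + (y − 34.5)² = 67.80²; (x + 88.2)² + (y − 26.0)² = 90.45²; (x + 73.1)² + (y − 4.7)² = 67.93².
Subtracting the Station 1 equation from the Station 2 and Station 3 equations removes the quadratic terms:
-245.6 x − 17.0 y = 2483.47
-215.4 x − 59.6 y = 2960.65
Solving the 2×2 system: x ≈ -8.9, y ≈ -17.5 km.
Check against Station 1 (with the unrounded x, y): √((x − 34.6)²+(y − 34.5)²) = 67.80 ≈ 67.80 km. ✓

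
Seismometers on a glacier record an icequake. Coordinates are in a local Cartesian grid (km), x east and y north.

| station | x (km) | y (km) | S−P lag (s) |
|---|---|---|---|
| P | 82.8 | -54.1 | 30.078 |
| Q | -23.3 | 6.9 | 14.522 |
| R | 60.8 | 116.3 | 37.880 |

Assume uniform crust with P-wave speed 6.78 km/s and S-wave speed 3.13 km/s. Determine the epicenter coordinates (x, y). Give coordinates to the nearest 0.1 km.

Distance from S−P lag: d = Δt · v_P v_S / (v_P − v_S) = Δt · (6.78·3.13)/(6.78−3.13) ≈ 5.8141·Δt.
So d_P = 174.88, d_Q = 84.43, d_R = 220.24 km.
Circle about each station: (x − 82.8)² + (y + 54.1)² = 174.88²; (x + 23.3)² + (y − 6.9)² = 84.43²; (x − 60.8)² + (y − 116.3)² = 220.24².
Subtracting the P equation from the Q and R equations removes the quadratic terms:
-212.2 x + 122.0 y = 14262.44
-44.0 x + 340.8 y = -10482.96
Solving the 2×2 system: x ≈ -91.7, y ≈ -42.6 km.

x ≈ -91.7 km, y ≈ -42.6 km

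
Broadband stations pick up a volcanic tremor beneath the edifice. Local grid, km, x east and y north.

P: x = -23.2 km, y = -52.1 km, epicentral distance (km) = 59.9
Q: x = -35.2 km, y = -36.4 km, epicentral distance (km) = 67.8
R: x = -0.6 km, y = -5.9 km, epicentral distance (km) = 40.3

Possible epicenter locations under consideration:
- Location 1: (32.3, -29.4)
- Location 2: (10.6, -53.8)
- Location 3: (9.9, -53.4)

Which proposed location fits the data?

For each candidate, compare |candidate − station| to the reported distance:
Location 1: residuals P 0.1, Q 0.1, R 0.1 → max 0.1 km
Location 2: residuals P 26.1, Q 18.8, R 8.9 → max 26.1 km
Location 3: residuals P 26.8, Q 19.6, R 8.3 → max 26.8 km
Only Location 1 has all residuals ≈ 0.

Location 1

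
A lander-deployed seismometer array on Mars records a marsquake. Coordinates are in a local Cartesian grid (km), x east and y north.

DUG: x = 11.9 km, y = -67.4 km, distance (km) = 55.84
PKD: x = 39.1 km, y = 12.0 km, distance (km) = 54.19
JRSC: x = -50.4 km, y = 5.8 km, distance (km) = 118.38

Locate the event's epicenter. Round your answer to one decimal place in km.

59.5 km east, -38.2 km north

Circle about each station: (x − 11.9)² + (y + 67.4)² = 55.84²; (x − 39.1)² + (y − 12.0)² = 54.19²; (x + 50.4)² + (y − 5.8)² = 118.38².
Subtracting the DUG equation from the PKD and JRSC equations removes the quadratic terms:
54.4 x + 158.8 y = -2830.01
-124.6 x + 146.4 y = -13006.29
Solving the 2×2 system: x ≈ 59.5, y ≈ -38.2 km.
Check against DUG (with the unrounded x, y): √((x − 11.9)²+(y + 67.4)²) = 55.84 ≈ 55.84 km. ✓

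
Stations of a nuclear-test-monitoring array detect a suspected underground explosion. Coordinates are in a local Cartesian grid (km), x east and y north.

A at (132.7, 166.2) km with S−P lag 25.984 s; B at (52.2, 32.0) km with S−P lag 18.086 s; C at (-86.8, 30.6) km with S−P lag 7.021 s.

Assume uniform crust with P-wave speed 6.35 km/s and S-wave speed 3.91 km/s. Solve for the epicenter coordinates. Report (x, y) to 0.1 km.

Distance from S−P lag: d = Δt · v_P v_S / (v_P − v_S) = Δt · (6.35·3.91)/(6.35−3.91) ≈ 10.1756·Δt.
So d_A = 264.40, d_B = 184.04, d_C = 71.44 km.
Circle about each station: (x − 132.7)² + (y − 166.2)² = 264.40²; (x − 52.2)² + (y − 32.0)² = 184.04²; (x + 86.8)² + (y − 30.6)² = 71.44².
Subtracting the A equation from the B and C equations removes the quadratic terms:
-161.0 x − 268.4 y = -5446.25
-439.0 x − 271.2 y = 28042.56
Solving the 2×2 system: x ≈ -121.4, y ≈ 93.1 km.
Check against A (with the unrounded x, y): √((x − 132.7)²+(y − 166.2)²) = 264.40 ≈ 264.40 km. ✓

-121.4 km east, 93.1 km north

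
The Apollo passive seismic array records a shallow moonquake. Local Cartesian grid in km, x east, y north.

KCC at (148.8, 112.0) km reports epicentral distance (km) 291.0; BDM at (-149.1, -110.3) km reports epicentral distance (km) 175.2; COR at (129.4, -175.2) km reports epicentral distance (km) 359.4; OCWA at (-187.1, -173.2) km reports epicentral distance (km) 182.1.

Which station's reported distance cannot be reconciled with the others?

Solve using three stations at a time. Using KCC, BDM, COR (subtract circle equations pairwise → linear system) gives (x, y) ≈ (-138.3, 64.6).
Distances from that point to each station vs reported:
  KCC: calculated 291.0 vs reported 291.0 → residual 0.0 km
  BDM: calculated 175.2 vs reported 175.2 → residual 0.0 km
  COR: calculated 359.4 vs reported 359.4 → residual 0.0 km
  OCWA: calculated 242.7 vs reported 182.1 → residual 60.6 km
KCC, BDM, COR are mutually consistent (residuals ≈ 0); OCWA is off by 60.6 km.

OCWA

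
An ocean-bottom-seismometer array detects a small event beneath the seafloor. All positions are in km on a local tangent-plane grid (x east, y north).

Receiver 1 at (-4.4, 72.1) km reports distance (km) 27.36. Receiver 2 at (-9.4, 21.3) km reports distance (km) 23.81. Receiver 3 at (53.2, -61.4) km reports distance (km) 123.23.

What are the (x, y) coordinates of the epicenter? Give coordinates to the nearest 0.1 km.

(-8.8, 45.1)

Circle about each station: (x + 4.4)² + (y − 72.1)² = 27.36²; (x + 9.4)² + (y − 21.3)² = 23.81²; (x − 53.2)² + (y + 61.4)² = 123.23².
Subtracting pairs of circle equations eliminates x²+y² and gives linear equations (the radical axes):
-10.0 x − 101.6 y = -4494.07
115.2 x − 267.0 y = -13054.63
Solving the 2×2 system: x ≈ -8.8, y ≈ 45.1 km.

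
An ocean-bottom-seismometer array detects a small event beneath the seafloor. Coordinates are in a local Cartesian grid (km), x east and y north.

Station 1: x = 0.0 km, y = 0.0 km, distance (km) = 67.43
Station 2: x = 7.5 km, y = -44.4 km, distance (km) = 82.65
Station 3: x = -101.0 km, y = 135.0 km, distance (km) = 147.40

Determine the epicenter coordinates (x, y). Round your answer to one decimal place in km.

Circle about each station: x² + y² = 67.43²; (x − 7.5)² + (y + 44.4)² = 82.65²; (x + 101.0)² + (y − 135.0)² = 147.40².
Subtracting the Station 1 equation from the Station 2 and Station 3 equations removes the quadratic terms:
15.0 x − 88.8 y = -256.61
-202.0 x + 270.0 y = 11246.04
Solving the 2×2 system: x ≈ -66.9, y ≈ -8.4 km.

x ≈ -66.9 km, y ≈ -8.4 km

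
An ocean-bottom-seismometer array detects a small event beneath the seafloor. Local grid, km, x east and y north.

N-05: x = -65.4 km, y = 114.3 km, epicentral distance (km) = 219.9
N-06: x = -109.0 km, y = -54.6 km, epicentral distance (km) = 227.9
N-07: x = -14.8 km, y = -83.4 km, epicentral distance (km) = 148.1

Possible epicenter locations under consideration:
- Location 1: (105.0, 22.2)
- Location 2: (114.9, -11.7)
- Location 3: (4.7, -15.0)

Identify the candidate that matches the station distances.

Location 2

For each candidate, compare |candidate − station| to the reported distance:
Location 1: residuals N-05 26.2, N-06 0.5, N-07 11.6 → max 26.2 km
Location 2: residuals N-05 0.1, N-06 0.1, N-07 0.1 → max 0.1 km
Location 3: residuals N-05 72.8, N-06 107.5, N-07 77.0 → max 107.5 km
Only Location 2 has all residuals ≈ 0.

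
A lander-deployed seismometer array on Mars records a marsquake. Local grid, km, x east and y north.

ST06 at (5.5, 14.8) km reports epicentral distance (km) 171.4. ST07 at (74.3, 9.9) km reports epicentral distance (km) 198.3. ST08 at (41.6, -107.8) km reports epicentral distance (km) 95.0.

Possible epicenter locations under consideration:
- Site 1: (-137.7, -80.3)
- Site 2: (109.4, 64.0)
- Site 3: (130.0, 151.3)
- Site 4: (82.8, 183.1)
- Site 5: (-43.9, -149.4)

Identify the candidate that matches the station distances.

Site 5

For each candidate, compare |candidate − station| to the reported distance:
Site 1: residuals ST06 0.5, ST07 32.1, ST08 86.4 → max 86.4 km
Site 2: residuals ST06 56.4, ST07 133.8, ST08 89.7 → max 133.8 km
Site 3: residuals ST06 13.3, ST07 46.3, ST08 178.8 → max 178.8 km
Site 4: residuals ST06 13.8, ST07 24.9, ST08 198.8 → max 198.8 km
Site 5: residuals ST06 0.1, ST07 0.1, ST08 0.1 → max 0.1 km
Only Site 5 has all residuals ≈ 0.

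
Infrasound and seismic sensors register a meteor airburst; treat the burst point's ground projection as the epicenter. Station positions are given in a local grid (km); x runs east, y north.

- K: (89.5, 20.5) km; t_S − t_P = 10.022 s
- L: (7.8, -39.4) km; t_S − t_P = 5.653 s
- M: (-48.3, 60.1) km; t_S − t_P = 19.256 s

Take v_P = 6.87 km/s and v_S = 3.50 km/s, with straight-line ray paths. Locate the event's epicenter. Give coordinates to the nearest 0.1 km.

(48.1, -37.8)

Distance from S−P lag: d = Δt · v_P v_S / (v_P − v_S) = Δt · (6.87·3.50)/(6.87−3.50) ≈ 7.1350·Δt.
So d_K = 71.51, d_L = 40.33, d_M = 137.39 km.
Circle about each station: (x − 89.5)² + (y − 20.5)² = 71.51²; (x − 7.8)² + (y + 39.4)² = 40.33²; (x + 48.3)² + (y − 60.1)² = 137.39².
Subtracting the K equation from the L and M equations removes the quadratic terms:
-163.4 x − 119.8 y = -3330.13
-275.6 x + 79.2 y = -16247.93
Solving the 2×2 system: x ≈ 48.1, y ≈ -37.8 km.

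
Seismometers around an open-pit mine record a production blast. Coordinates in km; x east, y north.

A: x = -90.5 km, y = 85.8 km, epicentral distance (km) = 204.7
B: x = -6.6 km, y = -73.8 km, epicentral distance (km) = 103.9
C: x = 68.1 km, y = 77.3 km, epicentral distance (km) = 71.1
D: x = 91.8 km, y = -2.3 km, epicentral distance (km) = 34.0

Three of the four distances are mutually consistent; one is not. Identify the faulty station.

Solve using three stations at a time. Using B, C, D (subtract circle equations pairwise → linear system) gives (x, y) ≈ (59.0, 6.8).
Distances from that point to each station vs reported:
  A: calculated 169.1 vs reported 204.7 → residual 35.6 km
  B: calculated 103.9 vs reported 103.9 → residual 0.0 km
  C: calculated 71.1 vs reported 71.1 → residual 0.0 km
  D: calculated 34.0 vs reported 34.0 → residual 0.0 km
B, C, D are mutually consistent (residuals ≈ 0); A is off by 35.6 km.

A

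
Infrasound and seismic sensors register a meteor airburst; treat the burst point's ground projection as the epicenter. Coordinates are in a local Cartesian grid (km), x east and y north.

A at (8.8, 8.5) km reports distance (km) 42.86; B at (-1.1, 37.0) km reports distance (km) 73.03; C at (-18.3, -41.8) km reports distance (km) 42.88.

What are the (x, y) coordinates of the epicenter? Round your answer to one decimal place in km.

23.4 km east, -31.8 km north

Circle about each station: (x − 8.8)² + (y − 8.5)² = 42.86²; (x + 1.1)² + (y − 37.0)² = 73.03²; (x + 18.3)² + (y + 41.8)² = 42.88².
Subtracting the A equation from the B and C equations removes the quadratic terms:
-19.8 x + 57.0 y = -2275.88
-54.2 x − 100.6 y = 1930.73
Solving the 2×2 system: x ≈ 23.4, y ≈ -31.8 km.
Check against A (with the unrounded x, y): √((x − 8.8)²+(y − 8.5)²) = 42.86 ≈ 42.86 km. ✓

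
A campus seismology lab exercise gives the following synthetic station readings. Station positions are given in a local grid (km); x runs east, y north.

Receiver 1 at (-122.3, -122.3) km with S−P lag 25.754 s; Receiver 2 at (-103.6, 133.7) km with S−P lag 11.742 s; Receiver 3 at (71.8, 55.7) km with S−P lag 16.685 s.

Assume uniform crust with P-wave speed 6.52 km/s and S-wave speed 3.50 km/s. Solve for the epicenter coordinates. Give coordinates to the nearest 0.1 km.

x ≈ -54.2 km, y ≈ 60.0 km

Distance from S−P lag: d = Δt · v_P v_S / (v_P − v_S) = Δt · (6.52·3.50)/(6.52−3.50) ≈ 7.5563·Δt.
So d_Receiver 1 = 194.60, d_Receiver 2 = 88.73, d_Receiver 3 = 126.08 km.
Circle about each station: (x + 122.3)² + (y + 122.3)² = 194.60²; (x + 103.6)² + (y − 133.7)² = 88.73²; (x − 71.8)² + (y − 55.7)² = 126.08².
Subtracting the Receiver 1 equation from the Receiver 2 and Receiver 3 equations removes the quadratic terms:
37.4 x + 512.0 y = 28690.22
388.2 x + 356.0 y = 316.14
Solving the 2×2 system: x ≈ -54.2, y ≈ 60.0 km.
Check against Receiver 1 (with the unrounded x, y): √((x + 122.3)²+(y + 122.3)²) = 194.60 ≈ 194.60 km. ✓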